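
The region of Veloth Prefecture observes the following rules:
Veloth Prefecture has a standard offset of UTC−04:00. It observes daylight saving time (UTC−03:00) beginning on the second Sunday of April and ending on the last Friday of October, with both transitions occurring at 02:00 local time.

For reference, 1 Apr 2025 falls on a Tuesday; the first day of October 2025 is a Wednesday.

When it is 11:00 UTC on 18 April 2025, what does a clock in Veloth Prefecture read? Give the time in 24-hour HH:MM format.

1 April 2025 is a Tuesday, so the first Sunday is April 6 and the second is April 13.
1 October 2025 is a Wednesday, so Fridays fall on 3, 10, 17, 24, 31; the last is October 31.
At the standard offset (UTC−04:00), 11:00 UTC − 4h = 07:00 Veloth Prefecture standard time.
The standard-time date in Veloth Prefecture, 18 April 2025, lies within the daylight-saving period (13 April – 31 October), so Veloth Prefecture is on daylight time, UTC−03:00.
11:00 UTC − 3h = 08:00 local.

08:00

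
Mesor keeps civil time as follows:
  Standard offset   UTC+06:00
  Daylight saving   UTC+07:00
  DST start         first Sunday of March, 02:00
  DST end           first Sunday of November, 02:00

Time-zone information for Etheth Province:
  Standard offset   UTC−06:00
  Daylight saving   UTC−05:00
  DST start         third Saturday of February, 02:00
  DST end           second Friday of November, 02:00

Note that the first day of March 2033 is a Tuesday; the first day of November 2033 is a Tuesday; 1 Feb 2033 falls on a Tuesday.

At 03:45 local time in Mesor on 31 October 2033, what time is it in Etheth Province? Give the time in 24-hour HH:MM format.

1 March 2033 is a Tuesday, so the first Sunday is March 6.
1 November 2033 is a Tuesday, so the first Sunday is November 6.
31 October 2033 falls between 6 March and 6 November, so daylight saving is in effect and Mesor is at UTC+07:00.
03:45 Mesor − 7h = 20:45 UTC (rolling into the previous day, 30 October 2033).
1 February 2033 is a Tuesday, so the first Saturday is February 5 and the third is February 19.
1 November 2033 is a Tuesday, so the first Friday is November 4 and the second is November 11.
At the standard offset (UTC−06:00), 20:45 UTC − 6h = 14:45 Etheth Province standard time.
The standard-time date in Etheth Province, 30 October 2033, falls between 19 February and 11 November, so daylight saving is in effect and Etheth Province is at UTC−05:00.
20:45 UTC − 5h = 15:45 Etheth Province.

15:45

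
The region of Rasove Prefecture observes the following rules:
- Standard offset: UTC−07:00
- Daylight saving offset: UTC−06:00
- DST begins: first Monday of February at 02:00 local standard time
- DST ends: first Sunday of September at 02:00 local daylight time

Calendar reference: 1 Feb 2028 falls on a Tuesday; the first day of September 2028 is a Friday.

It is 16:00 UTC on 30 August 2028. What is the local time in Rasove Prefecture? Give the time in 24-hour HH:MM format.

1 February 2028 is a Tuesday, so the first Monday is February 7.
1 September 2028 is a Friday, so the first Sunday is September 3.
At the standard offset (UTC−07:00), 16:00 UTC − 7h = 09:00 Rasove Prefecture standard time.
Daylight saving runs 7 February – 3 September; the standard-time date in Rasove Prefecture, 30 August 2028, is inside that window, so Rasove Prefecture is at UTC−06:00.
16:00 UTC − 6h = 10:00 local.

10:00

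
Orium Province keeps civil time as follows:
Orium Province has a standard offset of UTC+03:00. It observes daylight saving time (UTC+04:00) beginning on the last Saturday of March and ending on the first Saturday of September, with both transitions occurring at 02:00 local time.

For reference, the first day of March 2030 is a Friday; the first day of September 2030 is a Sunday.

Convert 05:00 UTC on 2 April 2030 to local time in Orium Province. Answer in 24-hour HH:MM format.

09:00

1 March 2030 is a Friday, so Saturdays fall on 2, 9, 16, 23, 30; the last is March 30.
1 September 2030 is a Sunday, so the first Saturday is September 7.
At the standard offset (UTC+03:00), 05:00 UTC + 3h = 08:00 Orium Province standard time.
Daylight saving runs 30 March – 7 September; the standard-time date in Orium Province, 2 April 2030, is inside that window, so Orium Province is at UTC+04:00.
05:00 UTC + 4h = 09:00 local.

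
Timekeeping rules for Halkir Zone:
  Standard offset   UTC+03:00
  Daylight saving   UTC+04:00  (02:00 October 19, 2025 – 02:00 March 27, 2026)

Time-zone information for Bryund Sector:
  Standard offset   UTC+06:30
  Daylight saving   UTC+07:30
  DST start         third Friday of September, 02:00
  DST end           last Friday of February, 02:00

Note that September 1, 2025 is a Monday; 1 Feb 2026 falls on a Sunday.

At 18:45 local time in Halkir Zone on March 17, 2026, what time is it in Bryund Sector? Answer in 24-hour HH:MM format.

March 17, 2026 lies within the daylight-saving period (19 October 2025 – 27 March 2026), so Halkir Zone is on daylight time, UTC+04:00.
18:45 Halkir Zone − 4h = 14:45 UTC.
1 September 2025 is a Monday, so the first Friday is September 5 and the third is September 19.
1 February 2026 is a Sunday, so Fridays fall on 6, 13, 20, 27; the last is February 27.
At the standard offset (UTC+06:30), 14:45 UTC + 6h30m = 21:15 Bryund Sector standard time.
Daylight saving runs 19 September 2025 – 27 February 2026; the standard-time date in Bryund Sector, March 17, 2026, is outside that window, so Bryund Sector is on standard time at UTC+06:30.
14:45 UTC + 6h30m = 21:15 Bryund Sector.

21:15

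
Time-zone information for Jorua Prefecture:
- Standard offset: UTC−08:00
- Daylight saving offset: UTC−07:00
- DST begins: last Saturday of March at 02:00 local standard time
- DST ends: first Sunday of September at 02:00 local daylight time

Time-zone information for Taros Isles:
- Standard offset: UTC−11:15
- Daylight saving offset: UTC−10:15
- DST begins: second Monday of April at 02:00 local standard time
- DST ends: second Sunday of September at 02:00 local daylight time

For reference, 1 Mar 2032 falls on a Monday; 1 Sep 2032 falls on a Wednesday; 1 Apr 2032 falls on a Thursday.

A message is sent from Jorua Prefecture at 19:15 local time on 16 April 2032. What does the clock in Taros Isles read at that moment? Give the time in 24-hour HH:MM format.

1 March 2032 is a Monday, so Saturdays fall on 6, 13, 20, 27; the last is March 27.
1 September 2032 is a Wednesday, so the first Sunday is September 5.
Daylight saving runs 27 March – 5 September; 16 April 2032 is inside that window, so Jorua Prefecture is at UTC−07:00.
19:15 Jorua Prefecture + 7h = 02:15 UTC (rolling into the next day, 17 April 2032).
1 April 2032 is a Thursday, so the first Monday is April 5 and the second is April 12.
1 September 2032 is a Wednesday, so the first Sunday is September 5 and the second is September 12.
At the standard offset (UTC−11:15), 02:15 UTC − 11h15m = 15:00 Taros Isles standard time (rolling into the previous day, 16 April 2032).
The standard-time date in Taros Isles, 16 April 2032, falls between 12 April and 12 September, so daylight saving is in effect and Taros Isles is at UTC−10:15.
02:15 UTC − 10h15m = 16:00 Taros Isles (rolling into the previous day, 16 April 2032).

16:00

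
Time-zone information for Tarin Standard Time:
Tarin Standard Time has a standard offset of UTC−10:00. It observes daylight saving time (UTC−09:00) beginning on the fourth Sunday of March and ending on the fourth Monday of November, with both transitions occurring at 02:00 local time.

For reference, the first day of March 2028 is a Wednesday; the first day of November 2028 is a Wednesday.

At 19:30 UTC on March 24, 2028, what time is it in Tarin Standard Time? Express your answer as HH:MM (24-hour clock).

1 March 2028 is a Wednesday, so the first Sunday is March 5 and the fourth is March 26.
1 November 2028 is a Wednesday, so the first Monday is November 6 and the fourth is November 27.
At the standard offset (UTC−10:00), 19:30 UTC − 10h = 09:30 Tarin Standard Time standard time.
Daylight saving runs 26 March – 27 November; the standard-time date in Tarin Standard Time, March 24, 2028, is outside that window, so Tarin Standard Time is on standard time at UTC−10:00.
19:30 UTC − 10h = 09:30 local.

09:30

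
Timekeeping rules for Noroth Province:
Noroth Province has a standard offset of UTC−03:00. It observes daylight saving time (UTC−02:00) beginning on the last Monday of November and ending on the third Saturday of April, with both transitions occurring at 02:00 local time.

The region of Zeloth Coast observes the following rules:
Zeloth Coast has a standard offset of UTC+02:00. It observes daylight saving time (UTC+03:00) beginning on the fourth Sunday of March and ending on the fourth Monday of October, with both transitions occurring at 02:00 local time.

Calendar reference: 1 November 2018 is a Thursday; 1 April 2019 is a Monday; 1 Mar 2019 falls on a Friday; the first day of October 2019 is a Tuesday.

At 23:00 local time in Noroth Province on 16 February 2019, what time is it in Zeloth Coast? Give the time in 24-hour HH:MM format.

1 November 2018 is a Thursday, so Mondays fall on 5, 12, 19, 26; the last is November 26.
1 April 2019 is a Monday, so the first Saturday is April 6 and the third is April 20.
16 February 2019 falls between 26 November 2018 and 20 April 2019, so daylight saving is in effect and Noroth Province is at UTC−02:00.
23:00 Noroth Province + 2h = 01:00 UTC (rolling into the next day, 17 February 2019).
1 March 2019 is a Friday, so the first Sunday is March 3 and the fourth is March 24.
1 October 2019 is a Tuesday, so the first Monday is October 7 and the fourth is October 28.
At the standard offset (UTC+02:00), 01:00 UTC + 2h = 03:00 Zeloth Coast standard time.
The standard-time date in Zeloth Coast, 17 February 2019, is outside the daylight-saving period (24 March – 28 October), so Zeloth Coast is on standard time, UTC+02:00.
01:00 UTC + 2h = 03:00 Zeloth Coast.

03:00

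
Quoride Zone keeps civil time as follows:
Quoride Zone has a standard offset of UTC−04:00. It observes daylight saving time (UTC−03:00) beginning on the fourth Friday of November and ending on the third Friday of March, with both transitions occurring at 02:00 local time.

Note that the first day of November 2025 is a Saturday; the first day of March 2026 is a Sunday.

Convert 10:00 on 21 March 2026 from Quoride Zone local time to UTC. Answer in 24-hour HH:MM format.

14:00

1 November 2025 is a Saturday, so the first Friday is November 7 and the fourth is November 28.
1 March 2026 is a Sunday, so the first Friday is March 6 and the third is March 20.
Daylight saving runs 28 November 2025 – 20 March 2026; 21 March 2026 is outside that window, so Quoride Zone is on standard time at UTC−04:00.
10:00 local + 4h = 14:00 UTC.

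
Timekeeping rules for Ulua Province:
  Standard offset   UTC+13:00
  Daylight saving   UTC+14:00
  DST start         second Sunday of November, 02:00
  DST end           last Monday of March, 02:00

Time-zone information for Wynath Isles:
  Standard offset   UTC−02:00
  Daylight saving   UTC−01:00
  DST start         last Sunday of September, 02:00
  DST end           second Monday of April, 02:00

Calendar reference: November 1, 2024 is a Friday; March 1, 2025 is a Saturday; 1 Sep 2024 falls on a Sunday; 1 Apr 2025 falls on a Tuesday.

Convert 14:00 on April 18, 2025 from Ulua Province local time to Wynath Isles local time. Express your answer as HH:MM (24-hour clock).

23:00

1 November 2024 is a Friday, so the first Sunday is November 3 and the second is November 10.
1 March 2025 is a Saturday, so Mondays fall on 3, 10, 17, 24, 31; the last is March 31.
April 18, 2025 does not fall between 10 November 2024 and 31 March 2025, so daylight saving is not in effect and Ulua Province is at UTC+13:00.
14:00 Ulua Province − 13h = 01:00 UTC.
1 September 2024 is a Sunday, so Sundays fall on 1, 8, 15, 22, 29; the last is September 29.
1 April 2025 is a Tuesday, so the first Monday is April 7 and the second is April 14.
At the standard offset (UTC−02:00), 01:00 UTC − 2h = 23:00 Wynath Isles standard time (rolling into the previous day, 17 April 2025).
The standard-time date in Wynath Isles, April 17, 2025, is outside the daylight-saving period (29 September 2024 – 14 April 2025), so Wynath Isles is on standard time, UTC−02:00.
01:00 UTC − 2h = 23:00 Wynath Isles (rolling into the previous day, 17 April 2025).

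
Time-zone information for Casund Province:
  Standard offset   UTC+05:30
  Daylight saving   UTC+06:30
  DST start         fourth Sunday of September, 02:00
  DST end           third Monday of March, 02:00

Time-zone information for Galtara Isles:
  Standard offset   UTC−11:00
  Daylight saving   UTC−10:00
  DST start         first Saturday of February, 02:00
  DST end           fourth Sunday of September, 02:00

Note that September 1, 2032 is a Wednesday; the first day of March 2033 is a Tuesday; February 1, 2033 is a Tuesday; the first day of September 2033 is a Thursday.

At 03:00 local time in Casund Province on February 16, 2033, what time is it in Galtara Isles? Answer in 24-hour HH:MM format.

1 September 2032 is a Wednesday, so the first Sunday is September 5 and the fourth is September 26.
1 March 2033 is a Tuesday, so the first Monday is March 7 and the third is March 21.
February 16, 2033 falls between 26 September 2032 and 21 March 2033, so daylight saving is in effect and Casund Province is at UTC+06:30.
03:00 Casund Province − 6h30m = 20:30 UTC (rolling into the previous day, 15 February 2033).
1 February 2033 is a Tuesday, so the first Saturday is February 5.
1 September 2033 is a Thursday, so the first Sunday is September 4 and the fourth is September 25.
At the standard offset (UTC−11:00), 20:30 UTC − 11h = 09:30 Galtara Isles standard time.
Daylight saving runs 5 February – 25 September; the standard-time date in Galtara Isles, February 15, 2033, is inside that window, so Galtara Isles is at UTC−10:00.
20:30 UTC − 10h = 10:30 Galtara Isles.

10:30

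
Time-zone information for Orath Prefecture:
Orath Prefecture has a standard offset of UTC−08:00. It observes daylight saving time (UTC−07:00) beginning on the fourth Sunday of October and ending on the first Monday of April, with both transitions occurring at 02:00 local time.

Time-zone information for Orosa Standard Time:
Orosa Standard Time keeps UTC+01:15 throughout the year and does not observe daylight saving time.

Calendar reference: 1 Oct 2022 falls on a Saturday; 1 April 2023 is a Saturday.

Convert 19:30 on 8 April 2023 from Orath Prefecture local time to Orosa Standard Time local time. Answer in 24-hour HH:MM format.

04:45

1 October 2022 is a Saturday, so the first Sunday is October 2 and the fourth is October 23.
1 April 2023 is a Saturday, so the first Monday is April 3.
Daylight saving runs 23 October 2022 – 3 April 2023; 8 April 2023 is outside that window, so Orath Prefecture is on standard time at UTC−08:00.
19:30 Orath Prefecture + 8h = 03:30 UTC (rolling into the next day, 9 April 2023).
Orosa Standard Time has no daylight saving, so its offset is UTC+01:15 year-round.
03:30 UTC + 1h15m = 04:45 Orosa Standard Time.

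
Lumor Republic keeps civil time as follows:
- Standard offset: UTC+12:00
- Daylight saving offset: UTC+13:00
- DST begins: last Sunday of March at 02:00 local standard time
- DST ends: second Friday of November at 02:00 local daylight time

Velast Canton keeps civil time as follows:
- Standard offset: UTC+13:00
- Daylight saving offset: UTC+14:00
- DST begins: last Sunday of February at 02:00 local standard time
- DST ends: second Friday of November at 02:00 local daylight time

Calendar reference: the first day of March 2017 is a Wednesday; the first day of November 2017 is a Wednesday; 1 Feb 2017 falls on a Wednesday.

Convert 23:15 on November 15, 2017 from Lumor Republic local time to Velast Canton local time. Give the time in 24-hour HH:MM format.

1 March 2017 is a Wednesday, so Sundays fall on 5, 12, 19, 26; the last is March 26.
1 November 2017 is a Wednesday, so the first Friday is November 3 and the second is November 10.
Daylight saving runs 26 March – 10 November; November 15, 2017 is outside that window, so Lumor Republic is on standard time at UTC+12:00.
23:15 Lumor Republic − 12h = 11:15 UTC.
1 February 2017 is a Wednesday, so Sundays fall on 5, 12, 19, 26; the last is February 26.
1 November 2017 is a Wednesday, so the first Friday is November 3 and the second is November 10.
At the standard offset (UTC+13:00), 11:15 UTC + 13h = 00:15 Velast Canton standard time (rolling into the next day, 16 November 2017).
The standard-time date in Velast Canton, November 16, 2017, does not fall between 26 February and 10 November, so daylight saving is not in effect and Velast Canton is at UTC+13:00.
11:15 UTC + 13h = 00:15 Velast Canton (rolling into the next day, 16 November 2017).

00:15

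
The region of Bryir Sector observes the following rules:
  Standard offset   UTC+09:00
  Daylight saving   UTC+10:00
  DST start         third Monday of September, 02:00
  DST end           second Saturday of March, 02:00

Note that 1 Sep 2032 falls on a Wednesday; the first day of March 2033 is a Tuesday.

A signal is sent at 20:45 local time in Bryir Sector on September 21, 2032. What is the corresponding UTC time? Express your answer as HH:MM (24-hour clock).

1 September 2032 is a Wednesday, so the first Monday is September 6 and the third is September 20.
1 March 2033 is a Tuesday, so the first Saturday is March 5 and the second is March 12.
Daylight saving runs 20 September 2032 – 12 March 2033; September 21, 2032 is inside that window, so Bryir Sector is at UTC+10:00.
20:45 local − 10h = 10:45 UTC.

10:45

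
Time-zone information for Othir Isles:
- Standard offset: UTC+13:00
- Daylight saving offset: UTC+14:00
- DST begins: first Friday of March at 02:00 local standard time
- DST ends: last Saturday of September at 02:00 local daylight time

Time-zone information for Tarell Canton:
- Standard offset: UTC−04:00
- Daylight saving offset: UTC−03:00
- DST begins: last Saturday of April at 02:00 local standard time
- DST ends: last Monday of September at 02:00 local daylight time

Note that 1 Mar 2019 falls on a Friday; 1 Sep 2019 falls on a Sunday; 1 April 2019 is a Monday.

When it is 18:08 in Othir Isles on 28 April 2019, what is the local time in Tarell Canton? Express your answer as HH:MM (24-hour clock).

1 March 2019 is a Friday, so the first Friday is March 1.
1 September 2019 is a Sunday, so Saturdays fall on 7, 14, 21, 28; the last is September 28.
28 April 2019 lies within the daylight-saving period (1 March – 28 September), so Othir Isles is on daylight time, UTC+14:00.
18:08 Othir Isles − 14h = 04:08 UTC.
1 April 2019 is a Monday, so Saturdays fall on 6, 13, 20, 27; the last is April 27.
1 September 2019 is a Sunday, so Mondays fall on 2, 9, 16, 23, 30; the last is September 30.
At the standard offset (UTC−04:00), 04:08 UTC − 4h = 00:08 Tarell Canton standard time.
The standard-time date in Tarell Canton, 28 April 2019, falls between 27 April and 30 September, so daylight saving is in effect and Tarell Canton is at UTC−03:00.
04:08 UTC − 3h = 01:08 Tarell Canton.

01:08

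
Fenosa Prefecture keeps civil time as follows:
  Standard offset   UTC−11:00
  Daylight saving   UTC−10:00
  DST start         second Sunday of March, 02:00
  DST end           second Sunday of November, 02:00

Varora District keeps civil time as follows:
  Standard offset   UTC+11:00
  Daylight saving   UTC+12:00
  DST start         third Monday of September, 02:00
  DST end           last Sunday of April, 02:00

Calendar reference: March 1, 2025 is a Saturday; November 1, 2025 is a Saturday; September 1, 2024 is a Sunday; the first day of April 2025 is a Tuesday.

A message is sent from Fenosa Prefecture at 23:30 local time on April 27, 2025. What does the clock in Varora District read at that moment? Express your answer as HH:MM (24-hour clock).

20:30

1 March 2025 is a Saturday, so the first Sunday is March 2 and the second is March 9.
1 November 2025 is a Saturday, so the first Sunday is November 2 and the second is November 9.
April 27, 2025 lies within the daylight-saving period (9 March – 9 November), so Fenosa Prefecture is on daylight time, UTC−10:00.
23:30 Fenosa Prefecture + 10h = 09:30 UTC (rolling into the next day, 28 April 2025).
1 September 2024 is a Sunday, so the first Monday is September 2 and the third is September 16.
1 April 2025 is a Tuesday, so Sundays fall on 6, 13, 20, 27; the last is April 27.
At the standard offset (UTC+11:00), 09:30 UTC + 11h = 20:30 Varora District standard time.
Daylight saving runs 16 September 2024 – 27 April 2025; the standard-time date in Varora District, April 28, 2025, is outside that window, so Varora District is on standard time at UTC+11:00.
09:30 UTC + 11h = 20:30 Varora District.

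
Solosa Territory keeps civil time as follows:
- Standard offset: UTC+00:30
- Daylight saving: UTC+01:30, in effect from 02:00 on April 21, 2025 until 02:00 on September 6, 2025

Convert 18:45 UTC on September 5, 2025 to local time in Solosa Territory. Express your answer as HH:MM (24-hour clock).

At the standard offset (UTC+00:30), 18:45 UTC + 0h30m = 19:15 Solosa Territory standard time.
The standard-time date in Solosa Territory, September 5, 2025, lies within the daylight-saving period (21 April – 6 September), so Solosa Territory is on daylight time, UTC+01:30.
18:45 UTC + 1h30m = 20:15 local.

20:15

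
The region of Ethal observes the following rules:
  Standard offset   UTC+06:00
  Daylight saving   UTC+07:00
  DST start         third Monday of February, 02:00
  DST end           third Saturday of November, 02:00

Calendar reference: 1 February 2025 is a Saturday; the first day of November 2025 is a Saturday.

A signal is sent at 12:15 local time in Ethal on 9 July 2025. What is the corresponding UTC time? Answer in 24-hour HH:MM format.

05:15

1 February 2025 is a Saturday, so the first Monday is February 3 and the third is February 17.
1 November 2025 is a Saturday, so the first Saturday is November 1 and the third is November 15.
Daylight saving runs 17 February – 15 November; 9 July 2025 is inside that window, so Ethal is at UTC+07:00.
12:15 local − 7h = 05:15 UTC.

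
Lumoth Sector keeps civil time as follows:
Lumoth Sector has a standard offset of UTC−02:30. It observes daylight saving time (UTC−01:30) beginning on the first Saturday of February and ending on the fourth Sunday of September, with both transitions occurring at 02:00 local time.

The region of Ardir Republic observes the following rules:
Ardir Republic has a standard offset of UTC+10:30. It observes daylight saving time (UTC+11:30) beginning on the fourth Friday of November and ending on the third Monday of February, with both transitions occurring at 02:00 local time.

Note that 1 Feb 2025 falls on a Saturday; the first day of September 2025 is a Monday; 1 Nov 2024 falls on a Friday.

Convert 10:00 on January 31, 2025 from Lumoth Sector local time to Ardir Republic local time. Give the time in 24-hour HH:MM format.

1 February 2025 is a Saturday, so the first Saturday is February 1.
1 September 2025 is a Monday, so the first Sunday is September 7 and the fourth is September 28.
Daylight saving runs 1 February – 28 September; January 31, 2025 is outside that window, so Lumoth Sector is on standard time at UTC−02:30.
10:00 Lumoth Sector + 2h30m = 12:30 UTC.
1 November 2024 is a Friday, so the first Friday is November 1 and the fourth is November 22.
1 February 2025 is a Saturday, so the first Monday is February 3 and the third is February 17.
At the standard offset (UTC+10:30), 12:30 UTC + 10h30m = 23:00 Ardir Republic standard time.
The standard-time date in Ardir Republic, January 31, 2025, falls between 22 November 2024 and 17 February 2025, so daylight saving is in effect and Ardir Republic is at UTC+11:30.
12:30 UTC + 11h30m = 00:00 Ardir Republic (rolling into the next day, 1 February 2025).

00:00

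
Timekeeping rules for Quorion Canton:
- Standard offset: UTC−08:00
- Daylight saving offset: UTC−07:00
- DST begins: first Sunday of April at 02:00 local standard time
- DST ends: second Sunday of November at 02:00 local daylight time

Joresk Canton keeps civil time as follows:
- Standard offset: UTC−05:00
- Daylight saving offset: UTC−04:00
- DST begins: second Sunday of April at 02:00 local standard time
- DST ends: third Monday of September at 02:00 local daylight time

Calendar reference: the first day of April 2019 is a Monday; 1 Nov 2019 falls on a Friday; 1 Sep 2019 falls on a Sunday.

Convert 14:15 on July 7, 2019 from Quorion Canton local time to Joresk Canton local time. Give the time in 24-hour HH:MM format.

17:15

1 April 2019 is a Monday, so the first Sunday is April 7.
1 November 2019 is a Friday, so the first Sunday is November 3 and the second is November 10.
July 7, 2019 lies within the daylight-saving period (7 April – 10 November), so Quorion Canton is on daylight time, UTC−07:00.
14:15 Quorion Canton + 7h = 21:15 UTC.
1 April 2019 is a Monday, so the first Sunday is April 7 and the second is April 14.
1 September 2019 is a Sunday, so the first Monday is September 2 and the third is September 16.
At the standard offset (UTC−05:00), 21:15 UTC − 5h = 16:15 Joresk Canton standard time.
The standard-time date in Joresk Canton, July 7, 2019, falls between 14 April and 16 September, so daylight saving is in effect and Joresk Canton is at UTC−04:00.
21:15 UTC − 4h = 17:15 Joresk Canton.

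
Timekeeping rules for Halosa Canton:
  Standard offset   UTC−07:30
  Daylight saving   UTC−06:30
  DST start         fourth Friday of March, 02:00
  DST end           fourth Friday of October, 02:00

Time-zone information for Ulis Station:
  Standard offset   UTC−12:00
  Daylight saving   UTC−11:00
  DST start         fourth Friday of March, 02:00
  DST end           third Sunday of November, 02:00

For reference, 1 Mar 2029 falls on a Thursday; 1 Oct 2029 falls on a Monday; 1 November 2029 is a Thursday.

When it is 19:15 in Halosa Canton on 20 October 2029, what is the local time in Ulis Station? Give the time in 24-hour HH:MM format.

1 March 2029 is a Thursday, so the first Friday is March 2 and the fourth is March 23.
1 October 2029 is a Monday, so the first Friday is October 5 and the fourth is October 26.
20 October 2029 lies within the daylight-saving period (23 March – 26 October), so Halosa Canton is on daylight time, UTC−06:30.
19:15 Halosa Canton + 6h30m = 01:45 UTC (rolling into the next day, 21 October 2029).
1 March 2029 is a Thursday, so the first Friday is March 2 and the fourth is March 23.
1 November 2029 is a Thursday, so the first Sunday is November 4 and the third is November 18.
At the standard offset (UTC−12:00), 01:45 UTC − 12h = 13:45 Ulis Station standard time (rolling into the previous day, 20 October 2029).
Daylight saving runs 23 March – 18 November; the standard-time date in Ulis Station, 20 October 2029, is inside that window, so Ulis Station is at UTC−11:00.
01:45 UTC − 11h = 14:45 Ulis Station (rolling into the previous day, 20 October 2029).

14:45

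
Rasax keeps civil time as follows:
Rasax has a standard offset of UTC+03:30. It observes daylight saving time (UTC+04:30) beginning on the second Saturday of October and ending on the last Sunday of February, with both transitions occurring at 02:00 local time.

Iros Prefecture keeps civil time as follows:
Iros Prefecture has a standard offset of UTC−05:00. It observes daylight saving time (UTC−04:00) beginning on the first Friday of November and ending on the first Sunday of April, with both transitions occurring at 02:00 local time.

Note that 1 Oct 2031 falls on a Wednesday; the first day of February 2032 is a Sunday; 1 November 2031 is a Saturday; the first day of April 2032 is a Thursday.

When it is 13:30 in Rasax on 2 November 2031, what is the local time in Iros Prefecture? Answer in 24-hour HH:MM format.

04:00

1 October 2031 is a Wednesday, so the first Saturday is October 4 and the second is October 11.
1 February 2032 is a Sunday, so Sundays fall on 1, 8, 15, 22, 29; the last is February 29.
2 November 2031 lies within the daylight-saving period (11 October 2031 – 29 February 2032), so Rasax is on daylight time, UTC+04:30.
13:30 Rasax − 4h30m = 09:00 UTC.
1 November 2031 is a Saturday, so the first Friday is November 7.
1 April 2032 is a Thursday, so the first Sunday is April 4.
At the standard offset (UTC−05:00), 09:00 UTC − 5h = 04:00 Iros Prefecture standard time.
Daylight saving runs 7 November 2031 – 4 April 2032; the standard-time date in Iros Prefecture, 2 November 2031, is outside that window, so Iros Prefecture is on standard time at UTC−05:00.
09:00 UTC − 5h = 04:00 Iros Prefecture.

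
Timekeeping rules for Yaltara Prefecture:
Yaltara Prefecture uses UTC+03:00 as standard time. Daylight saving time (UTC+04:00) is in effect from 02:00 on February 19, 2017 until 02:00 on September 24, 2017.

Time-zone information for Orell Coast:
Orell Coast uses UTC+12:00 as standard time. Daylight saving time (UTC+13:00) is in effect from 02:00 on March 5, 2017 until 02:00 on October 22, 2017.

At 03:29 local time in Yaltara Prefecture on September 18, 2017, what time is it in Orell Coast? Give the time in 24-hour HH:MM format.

September 18, 2017 falls between 19 February and 24 September, so daylight saving is in effect and Yaltara Prefecture is at UTC+04:00.
03:29 Yaltara Prefecture − 4h = 23:29 UTC (rolling into the previous day, 17 September 2017).
At the standard offset (UTC+12:00), 23:29 UTC + 12h = 11:29 Orell Coast standard time (rolling into the next day, 18 September 2017).
Daylight saving runs 5 March – 22 October; the standard-time date in Orell Coast, September 18, 2017, is inside that window, so Orell Coast is at UTC+13:00.
23:29 UTC + 13h = 12:29 Orell Coast (rolling into the next day, 18 September 2017).

12:29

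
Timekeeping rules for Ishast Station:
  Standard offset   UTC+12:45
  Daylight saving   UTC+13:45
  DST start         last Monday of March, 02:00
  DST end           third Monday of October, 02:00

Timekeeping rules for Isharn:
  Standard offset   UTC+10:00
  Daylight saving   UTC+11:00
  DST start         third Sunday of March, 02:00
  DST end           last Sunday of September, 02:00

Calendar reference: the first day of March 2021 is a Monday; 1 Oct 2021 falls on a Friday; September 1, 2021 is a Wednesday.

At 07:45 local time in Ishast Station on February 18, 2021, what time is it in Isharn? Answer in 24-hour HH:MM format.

05:00

1 March 2021 is a Monday, so Mondays fall on 1, 8, 15, 22, 29; the last is March 29.
1 October 2021 is a Friday, so the first Monday is October 4 and the third is October 18.
Daylight saving runs 29 March – 18 October; February 18, 2021 is outside that window, so Ishast Station is on standard time at UTC+12:45.
07:45 Ishast Station − 12h45m = 19:00 UTC (rolling into the previous day, 17 February 2021).
1 March 2021 is a Monday, so the first Sunday is March 7 and the third is March 21.
1 September 2021 is a Wednesday, so Sundays fall on 5, 12, 19, 26; the last is September 26.
At the standard offset (UTC+10:00), 19:00 UTC + 10h = 05:00 Isharn standard time (rolling into the next day, 18 February 2021).
Daylight saving runs 21 March – 26 September; the standard-time date in Isharn, February 18, 2021, is outside that window, so Isharn is on standard time at UTC+10:00.
19:00 UTC + 10h = 05:00 Isharn (rolling into the next day, 18 February 2021).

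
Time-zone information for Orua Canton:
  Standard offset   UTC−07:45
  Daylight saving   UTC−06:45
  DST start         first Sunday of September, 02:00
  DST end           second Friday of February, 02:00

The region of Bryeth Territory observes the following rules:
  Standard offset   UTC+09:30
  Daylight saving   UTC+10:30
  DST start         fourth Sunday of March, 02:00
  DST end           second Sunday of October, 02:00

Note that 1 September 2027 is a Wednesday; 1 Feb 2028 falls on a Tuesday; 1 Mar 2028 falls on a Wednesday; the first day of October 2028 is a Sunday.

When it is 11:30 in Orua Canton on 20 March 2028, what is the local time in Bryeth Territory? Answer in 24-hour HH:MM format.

1 September 2027 is a Wednesday, so the first Sunday is September 5.
1 February 2028 is a Tuesday, so the first Friday is February 4 and the second is February 11.
20 March 2028 does not fall between 5 September 2027 and 11 February 2028, so daylight saving is not in effect and Orua Canton is at UTC−07:45.
11:30 Orua Canton + 7h45m = 19:15 UTC.
1 March 2028 is a Wednesday, so the first Sunday is March 5 and the fourth is March 26.
1 October 2028 is a Sunday, so the first Sunday is October 1 and the second is October 8.
At the standard offset (UTC+09:30), 19:15 UTC + 9h30m = 04:45 Bryeth Territory standard time (rolling into the next day, 21 March 2028).
The standard-time date in Bryeth Territory, 21 March 2028, does not fall between 26 March and 8 October, so daylight saving is not in effect and Bryeth Territory is at UTC+09:30.
19:15 UTC + 9h30m = 04:45 Bryeth Territory (rolling into the next day, 21 March 2028).

04:45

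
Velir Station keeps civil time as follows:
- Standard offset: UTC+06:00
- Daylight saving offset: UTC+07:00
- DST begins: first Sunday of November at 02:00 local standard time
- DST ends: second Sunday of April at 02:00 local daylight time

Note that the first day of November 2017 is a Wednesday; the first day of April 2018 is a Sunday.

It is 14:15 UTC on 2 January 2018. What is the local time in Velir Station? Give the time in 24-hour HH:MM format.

21:15

1 November 2017 is a Wednesday, so the first Sunday is November 5.
1 April 2018 is a Sunday, so the first Sunday is April 1 and the second is April 8.
At the standard offset (UTC+06:00), 14:15 UTC + 6h = 20:15 Velir Station standard time.
The standard-time date in Velir Station, 2 January 2018, falls between 5 November 2017 and 8 April 2018, so daylight saving is in effect and Velir Station is at UTC+07:00.
14:15 UTC + 7h = 21:15 local.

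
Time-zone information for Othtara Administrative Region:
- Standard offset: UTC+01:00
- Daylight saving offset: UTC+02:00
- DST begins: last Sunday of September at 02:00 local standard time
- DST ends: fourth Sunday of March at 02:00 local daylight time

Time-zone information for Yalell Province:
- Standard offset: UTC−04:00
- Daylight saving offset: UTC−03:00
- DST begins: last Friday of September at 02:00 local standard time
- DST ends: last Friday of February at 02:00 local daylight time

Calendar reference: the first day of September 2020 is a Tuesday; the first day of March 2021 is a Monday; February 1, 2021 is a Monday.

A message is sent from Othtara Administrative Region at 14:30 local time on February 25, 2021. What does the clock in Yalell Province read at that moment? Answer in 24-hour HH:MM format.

1 September 2020 is a Tuesday, so Sundays fall on 6, 13, 20, 27; the last is September 27.
1 March 2021 is a Monday, so the first Sunday is March 7 and the fourth is March 28.
February 25, 2021 falls between 27 September 2020 and 28 March 2021, so daylight saving is in effect and Othtara Administrative Region is at UTC+02:00.
14:30 Othtara Administrative Region − 2h = 12:30 UTC.
1 September 2020 is a Tuesday, so Fridays fall on 4, 11, 18, 25; the last is September 25.
1 February 2021 is a Monday, so Fridays fall on 5, 12, 19, 26; the last is February 26.
At the standard offset (UTC−04:00), 12:30 UTC − 4h = 08:30 Yalell Province standard time.
Daylight saving runs 25 September 2020 – 26 February 2021; the standard-time date in Yalell Province, February 25, 2021, is inside that window, so Yalell Province is at UTC−03:00.
12:30 UTC − 3h = 09:30 Yalell Province.

09:30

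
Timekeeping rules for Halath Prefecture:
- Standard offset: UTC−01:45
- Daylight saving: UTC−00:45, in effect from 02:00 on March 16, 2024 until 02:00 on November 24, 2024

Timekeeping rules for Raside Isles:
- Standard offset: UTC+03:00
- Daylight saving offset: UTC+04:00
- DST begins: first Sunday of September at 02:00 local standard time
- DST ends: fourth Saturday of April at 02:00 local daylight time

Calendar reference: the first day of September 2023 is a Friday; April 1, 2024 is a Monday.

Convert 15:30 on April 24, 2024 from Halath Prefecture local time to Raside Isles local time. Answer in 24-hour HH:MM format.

20:15

April 24, 2024 lies within the daylight-saving period (16 March – 24 November), so Halath Prefecture is on daylight time, UTC−00:45.
15:30 Halath Prefecture + 0h45m = 16:15 UTC.
1 September 2023 is a Friday, so the first Sunday is September 3.
1 April 2024 is a Monday, so the first Saturday is April 6 and the fourth is April 27.
At the standard offset (UTC+03:00), 16:15 UTC + 3h = 19:15 Raside Isles standard time.
The standard-time date in Raside Isles, April 24, 2024, lies within the daylight-saving period (3 September 2023 – 27 April 2024), so Raside Isles is on daylight time, UTC+04:00.
16:15 UTC + 4h = 20:15 Raside Isles.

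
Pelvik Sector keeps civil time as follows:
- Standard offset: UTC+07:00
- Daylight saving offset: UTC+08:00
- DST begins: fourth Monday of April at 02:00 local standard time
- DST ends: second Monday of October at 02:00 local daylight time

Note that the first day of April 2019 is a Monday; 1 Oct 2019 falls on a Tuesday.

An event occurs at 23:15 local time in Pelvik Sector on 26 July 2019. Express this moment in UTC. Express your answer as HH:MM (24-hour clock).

1 April 2019 is a Monday, so the first Monday is April 1 and the fourth is April 22.
1 October 2019 is a Tuesday, so the first Monday is October 7 and the second is October 14.
Daylight saving runs 22 April – 14 October; 26 July 2019 is inside that window, so Pelvik Sector is at UTC+08:00.
23:15 local − 8h = 15:15 UTC.

15:15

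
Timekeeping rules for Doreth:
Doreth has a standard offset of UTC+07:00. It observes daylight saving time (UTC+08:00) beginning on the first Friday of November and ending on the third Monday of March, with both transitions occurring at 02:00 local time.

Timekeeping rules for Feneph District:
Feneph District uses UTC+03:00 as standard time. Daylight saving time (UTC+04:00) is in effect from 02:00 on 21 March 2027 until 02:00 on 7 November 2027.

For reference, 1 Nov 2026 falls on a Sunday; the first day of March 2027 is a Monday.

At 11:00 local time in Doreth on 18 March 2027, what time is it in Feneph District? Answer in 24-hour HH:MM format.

1 November 2026 is a Sunday, so the first Friday is November 6.
1 March 2027 is a Monday, so the first Monday is March 1 and the third is March 15.
Daylight saving runs 6 November 2026 – 15 March 2027; 18 March 2027 is outside that window, so Doreth is on standard time at UTC+07:00.
11:00 Doreth − 7h = 04:00 UTC.
At the standard offset (UTC+03:00), 04:00 UTC + 3h = 07:00 Feneph District standard time.
Daylight saving runs 21 March – 7 November; the standard-time date in Feneph District, 18 March 2027, is outside that window, so Feneph District is on standard time at UTC+03:00.
04:00 UTC + 3h = 07:00 Feneph District.

07:00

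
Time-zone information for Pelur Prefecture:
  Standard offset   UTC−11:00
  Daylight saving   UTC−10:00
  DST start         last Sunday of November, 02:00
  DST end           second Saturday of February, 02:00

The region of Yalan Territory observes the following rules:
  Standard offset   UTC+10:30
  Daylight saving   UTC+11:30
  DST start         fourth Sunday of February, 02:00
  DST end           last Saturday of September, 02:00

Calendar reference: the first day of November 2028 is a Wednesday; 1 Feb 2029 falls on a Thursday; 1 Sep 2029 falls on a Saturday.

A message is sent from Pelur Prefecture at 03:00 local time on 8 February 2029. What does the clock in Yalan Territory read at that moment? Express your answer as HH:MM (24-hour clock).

1 November 2028 is a Wednesday, so Sundays fall on 5, 12, 19, 26; the last is November 26.
1 February 2029 is a Thursday, so the first Saturday is February 3 and the second is February 10.
8 February 2029 falls between 26 November 2028 and 10 February 2029, so daylight saving is in effect and Pelur Prefecture is at UTC−10:00.
03:00 Pelur Prefecture + 10h = 13:00 UTC.
1 February 2029 is a Thursday, so the first Sunday is February 4 and the fourth is February 25.
1 September 2029 is a Saturday, so Saturdays fall on 1, 8, 15, 22, 29; the last is September 29.
At the standard offset (UTC+10:30), 13:00 UTC + 10h30m = 23:30 Yalan Territory standard time.
The standard-time date in Yalan Territory, 8 February 2029, is outside the daylight-saving period (25 February – 29 September), so Yalan Territory is on standard time, UTC+10:30.
13:00 UTC + 10h30m = 23:30 Yalan Territory.

23:30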